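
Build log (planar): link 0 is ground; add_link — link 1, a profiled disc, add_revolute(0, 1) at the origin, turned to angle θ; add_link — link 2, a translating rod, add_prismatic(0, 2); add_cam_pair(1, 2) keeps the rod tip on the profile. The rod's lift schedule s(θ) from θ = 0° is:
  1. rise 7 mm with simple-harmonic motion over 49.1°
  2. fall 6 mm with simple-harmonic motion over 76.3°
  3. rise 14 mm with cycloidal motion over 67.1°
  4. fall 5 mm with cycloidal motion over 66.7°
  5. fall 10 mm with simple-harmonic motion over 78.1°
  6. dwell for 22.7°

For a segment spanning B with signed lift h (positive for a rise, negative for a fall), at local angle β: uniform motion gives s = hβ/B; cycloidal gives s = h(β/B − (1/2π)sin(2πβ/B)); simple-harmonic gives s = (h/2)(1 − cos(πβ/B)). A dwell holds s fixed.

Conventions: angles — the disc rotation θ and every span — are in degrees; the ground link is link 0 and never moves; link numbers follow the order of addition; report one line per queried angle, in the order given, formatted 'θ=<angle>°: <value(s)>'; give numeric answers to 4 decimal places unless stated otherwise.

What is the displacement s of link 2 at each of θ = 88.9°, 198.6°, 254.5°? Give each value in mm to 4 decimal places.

seg 1 [0°–49.1°] simple-harmonic, h=7: full span → s += 7 → s = 7.0000
seg 2 [49.1°–125.4°] simple-harmonic, h=-6: θ=88.9° here. β=39.8, B=76.3. -6/2·(1 − cos(π·0.5216)) = -3.2037 → s = 3.7963
seg 2 [49.1°–125.4°] simple-harmonic, h=-6: full span → s += -6 → s = 1.0000
seg 3 [125.4°–192.5°] cycloidal, h=14: full span → s += 14 → s = 15.0000
seg 4 [192.5°–259.2°] cycloidal, h=-5: θ=198.6° here. β=6.1, B=66.7. -5·(0.0915 − sin(2π·0.0915)/(2π)) = -0.0248 → s = 14.9752
seg 4 [192.5°–259.2°] cycloidal, h=-5: θ=254.5° here. β=62, B=66.7. -5·(0.9295 − sin(2π·0.9295)/(2π)) = -4.9886 → s = 10.0114

θ=88.9°: 3.7963
θ=198.6°: 14.9752
θ=254.5°: 10.0114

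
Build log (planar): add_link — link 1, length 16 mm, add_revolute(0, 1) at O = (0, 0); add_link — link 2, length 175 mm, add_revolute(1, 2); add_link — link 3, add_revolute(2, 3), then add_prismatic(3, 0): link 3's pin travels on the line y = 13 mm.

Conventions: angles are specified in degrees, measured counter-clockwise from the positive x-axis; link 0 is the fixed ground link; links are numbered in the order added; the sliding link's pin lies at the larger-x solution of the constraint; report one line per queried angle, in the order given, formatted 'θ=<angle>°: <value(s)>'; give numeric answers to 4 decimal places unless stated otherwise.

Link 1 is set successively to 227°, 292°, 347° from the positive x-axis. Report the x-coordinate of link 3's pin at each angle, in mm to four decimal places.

geometry: r = 16 mm, L = 175 mm, e = 13 mm
θ=227°: crank pin P = (r cos θ, r sin θ) = (-10.911974, -11.701659)
θ=227°: h = r sin θ − e = -11.701659 − 13 = -24.701659
θ=227°: x = r cos θ + √(L² − h²) = -10.911974 + 173.247880 = 162.335907
θ=292°: crank pin P = (r cos θ, r sin θ) = (5.993705, -14.834942)
θ=292°: h = r sin θ − e = -14.834942 − 13 = -27.834942
θ=292°: x = r cos θ + √(L² − h²) = 5.993705 + 172.772151 = 178.765856
θ=347°: crank pin P = (r cos θ, r sin θ) = (15.589921, -3.599217)
θ=347°: h = r sin θ − e = -3.599217 − 13 = -16.599217
θ=347°: x = r cos θ + √(L² − h²) = 15.589921 + 174.210981 = 189.800902

θ=227°: 162.3359
θ=292°: 178.7659
θ=347°: 189.8009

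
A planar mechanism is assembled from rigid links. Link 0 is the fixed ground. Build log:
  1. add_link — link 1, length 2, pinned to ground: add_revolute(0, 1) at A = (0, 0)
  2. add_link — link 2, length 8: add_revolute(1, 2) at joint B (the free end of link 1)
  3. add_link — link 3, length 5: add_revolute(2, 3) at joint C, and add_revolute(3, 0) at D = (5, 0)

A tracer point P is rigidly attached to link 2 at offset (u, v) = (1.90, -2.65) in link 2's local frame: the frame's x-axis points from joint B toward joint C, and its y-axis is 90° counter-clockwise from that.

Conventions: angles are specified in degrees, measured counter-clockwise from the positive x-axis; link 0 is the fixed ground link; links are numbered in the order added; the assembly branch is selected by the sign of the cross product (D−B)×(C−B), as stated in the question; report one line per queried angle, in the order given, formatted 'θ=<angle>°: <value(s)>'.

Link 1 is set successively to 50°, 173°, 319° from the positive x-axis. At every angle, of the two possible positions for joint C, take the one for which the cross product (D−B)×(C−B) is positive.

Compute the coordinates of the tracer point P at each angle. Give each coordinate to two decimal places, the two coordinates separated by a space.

A=(0,0), D=(5.00,0)
θ=50°: B = A + 2.00·(cos50°, sin50°) = (1.2856, 1.5321)
θ=50°: |BD| = 4.0180
θ=50°: circle(B,8.00) ∩ circle(D,5.00): a=6.8622, h=4.1123
θ=50°:   candidates: C₊=(9.1973,2.7171) cross=16.523; C₋=(6.0613,-4.8861) cross=-16.523
θ=50°:   branch + wants cross > 0 → take C=(9.1973,2.7171) (cross=16.523)
θ=50°: ex = (C−B)/|BC| = (0.9890,0.1481); ey = (-0.1481,0.9890)
θ=50°: P = B + 1.90·ex + -2.65·ey = (3.5571,-0.8072)
θ=173°: B = A + 2.00·(cos173°, sin173°) = (-1.9851, 0.2437)
θ=173°: |BD| = 6.9893
θ=173°: circle(B,8.00) ∩ circle(D,5.00): a=6.2846, h=4.9501
θ=173°:   candidates: C₊=(4.4683,4.9717) cross=34.598; C₋=(4.1231,-4.9225) cross=-34.598
θ=173°:   branch + wants cross > 0 → take C=(4.4683,4.9717) (cross=34.598)
θ=173°: ex = (C−B)/|BC| = (0.8067,0.5910); ey = (-0.5910,0.8067)
θ=173°: P = B + 1.90·ex + -2.65·ey = (1.1137,-0.7711)
θ=319°: B = A + 2.00·(cos319°, sin319°) = (1.5094, -1.3121)
θ=319°: |BD| = 3.7290
θ=319°: circle(B,8.00) ∩ circle(D,5.00): a=7.0937, h=3.6985
θ=319°:   candidates: C₊=(6.8482,4.6459) cross=13.792; C₋=(9.4509,-2.2781) cross=-13.792
θ=319°:   branch + wants cross > 0 → take C=(6.8482,4.6459) (cross=13.792)
θ=319°: ex = (C−B)/|BC| = (0.6673,0.7448); ey = (-0.7448,0.6673)
θ=319°: P = B + 1.90·ex + -2.65·ey = (4.7510,-1.6655)

θ=50°: 3.56 -0.81
θ=173°: 1.11 -0.77
θ=319°: 4.75 -1.67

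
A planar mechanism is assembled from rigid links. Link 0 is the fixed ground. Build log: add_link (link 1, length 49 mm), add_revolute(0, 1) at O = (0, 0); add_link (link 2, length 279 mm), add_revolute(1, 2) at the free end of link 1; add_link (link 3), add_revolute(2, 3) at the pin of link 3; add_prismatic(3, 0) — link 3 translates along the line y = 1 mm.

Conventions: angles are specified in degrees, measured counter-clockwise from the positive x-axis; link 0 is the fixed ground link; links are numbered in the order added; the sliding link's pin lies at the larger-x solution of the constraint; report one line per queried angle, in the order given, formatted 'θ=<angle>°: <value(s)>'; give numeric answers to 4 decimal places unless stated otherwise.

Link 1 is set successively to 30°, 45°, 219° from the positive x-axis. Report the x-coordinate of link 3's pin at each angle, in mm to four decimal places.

geometry: r = 49 mm, L = 279 mm, e = 1 mm
θ=30°: crank pin P = (r cos θ, r sin θ) = (42.435245, 24.500000)
θ=30°: h = r sin θ − e = 24.500000 − 1 = 23.500000
θ=30°: x = r cos θ + √(L² − h²) = 42.435245 + 278.008543 = 320.443788
θ=45°: crank pin P = (r cos θ, r sin θ) = (34.648232, 34.648232)
θ=45°: h = r sin θ − e = 34.648232 − 1 = 33.648232
θ=45°: x = r cos θ + √(L² − h²) = 34.648232 + 276.963529 = 311.611761
θ=219°: crank pin P = (r cos θ, r sin θ) = (-38.080152, -30.836699)
θ=219°: h = r sin θ − e = -30.836699 − 1 = -31.836699
θ=219°: x = r cos θ + √(L² − h²) = -38.080152 + 277.177605 = 239.097453

θ=30°: 320.4438
θ=45°: 311.6118
θ=219°: 239.0975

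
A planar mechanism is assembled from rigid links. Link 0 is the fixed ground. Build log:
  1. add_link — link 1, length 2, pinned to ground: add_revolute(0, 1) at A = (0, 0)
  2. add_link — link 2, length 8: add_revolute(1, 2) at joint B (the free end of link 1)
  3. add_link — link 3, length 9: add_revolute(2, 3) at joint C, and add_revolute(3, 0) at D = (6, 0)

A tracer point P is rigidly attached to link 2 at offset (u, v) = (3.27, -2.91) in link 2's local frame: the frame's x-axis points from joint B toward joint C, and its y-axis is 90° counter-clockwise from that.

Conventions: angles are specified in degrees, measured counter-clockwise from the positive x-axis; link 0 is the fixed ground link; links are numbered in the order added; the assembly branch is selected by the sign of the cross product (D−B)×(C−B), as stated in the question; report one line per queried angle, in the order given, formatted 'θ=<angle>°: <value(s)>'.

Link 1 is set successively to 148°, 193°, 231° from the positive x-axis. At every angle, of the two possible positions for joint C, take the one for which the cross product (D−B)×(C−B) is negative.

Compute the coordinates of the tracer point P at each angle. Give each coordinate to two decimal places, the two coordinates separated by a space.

A=(0,0), D=(6.00,0)
θ=148°: B = A + 2.00·(cos148°, sin148°) = (-1.6961, 1.0598)
θ=148°: |BD| = 7.7687
θ=148°: circle(B,8.00) ∩ circle(D,9.00): a=2.7902, h=7.4976
θ=148°:   candidates: C₊=(2.0909,8.1067) cross=58.247; C₋=(0.0452,-6.7484) cross=-58.247
θ=148°:   branch - wants cross < 0 → take C=(0.0452,-6.7484) (cross=-58.247)
θ=148°: ex = (C−B)/|BC| = (0.2177,-0.9760); ey = (0.9760,0.2177)
θ=148°: P = B + 3.27·ex + -2.91·ey = (-3.8246,-2.7652)
θ=193°: B = A + 2.00·(cos193°, sin193°) = (-1.9487, -0.4499)
θ=193°: |BD| = 7.9615
θ=193°: circle(B,8.00) ∩ circle(D,9.00): a=2.9131, h=7.4508
θ=193°:   candidates: C₊=(0.5387,7.1536) cross=59.319; C₋=(1.3807,-7.7241) cross=-59.319
θ=193°:   branch - wants cross < 0 → take C=(1.3807,-7.7241) (cross=-59.319)
θ=193°: ex = (C−B)/|BC| = (0.4162,-0.9093); ey = (0.9093,0.4162)
θ=193°: P = B + 3.27·ex + -2.91·ey = (-3.2338,-4.6343)
θ=231°: B = A + 2.00·(cos231°, sin231°) = (-1.2586, -1.5543)
θ=231°: |BD| = 7.4232
θ=231°: circle(B,8.00) ∩ circle(D,9.00): a=2.5665, h=7.5771
θ=231°:   candidates: C₊=(-0.3355,6.3923) cross=56.246; C₋=(2.8375,-8.4261) cross=-56.246
θ=231°:   branch - wants cross < 0 → take C=(2.8375,-8.4261) (cross=-56.246)
θ=231°: ex = (C−B)/|BC| = (0.5120,-0.8590); ey = (0.8590,0.5120)
θ=231°: P = B + 3.27·ex + -2.91·ey = (-2.0839,-5.8531)

θ=148°: -3.82 -2.77
θ=193°: -3.23 -4.63
θ=231°: -2.08 -5.85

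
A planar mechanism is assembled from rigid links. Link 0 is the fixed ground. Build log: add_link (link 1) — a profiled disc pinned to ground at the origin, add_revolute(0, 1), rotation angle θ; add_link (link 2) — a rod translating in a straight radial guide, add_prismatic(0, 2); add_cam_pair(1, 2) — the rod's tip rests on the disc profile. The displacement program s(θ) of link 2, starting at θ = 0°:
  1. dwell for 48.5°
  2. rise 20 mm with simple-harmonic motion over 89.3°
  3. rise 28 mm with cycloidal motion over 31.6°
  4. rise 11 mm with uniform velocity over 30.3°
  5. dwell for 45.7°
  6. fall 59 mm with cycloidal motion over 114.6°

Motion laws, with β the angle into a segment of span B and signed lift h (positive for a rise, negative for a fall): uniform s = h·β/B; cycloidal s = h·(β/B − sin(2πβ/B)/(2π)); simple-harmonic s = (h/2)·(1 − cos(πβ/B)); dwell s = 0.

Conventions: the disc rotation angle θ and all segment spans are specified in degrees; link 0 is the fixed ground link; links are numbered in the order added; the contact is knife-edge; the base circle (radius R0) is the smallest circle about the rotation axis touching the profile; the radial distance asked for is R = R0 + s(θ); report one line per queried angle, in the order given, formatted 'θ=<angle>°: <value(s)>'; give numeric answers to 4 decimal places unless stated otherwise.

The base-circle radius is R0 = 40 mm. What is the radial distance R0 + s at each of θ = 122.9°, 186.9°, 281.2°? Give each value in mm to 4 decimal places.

seg 1 [0°–48.5°] dwell: s stays 0.0000
seg 2 [48.5°–137.8°] simple-harmonic, h=20: θ=122.9° here. β=74.4, B=89.3. 20/2·(1 − cos(π·0.8331)) = 18.6573 → s = 18.6573
seg 2 [48.5°–137.8°] simple-harmonic, h=20: full span → s += 20 → s = 20.0000
seg 3 [137.8°–169.4°] cycloidal, h=28: full span → s += 28 → s = 48.0000
seg 4 [169.4°–199.7°] uniform, h=11: θ=186.9° here. β=17.5, B=30.3. 11·17.5/30.3 = 6.3531 → s = 54.3531
seg 4 [169.4°–199.7°] uniform, h=11: full span → s += 11 → s = 59.0000
seg 5 [199.7°–245.4°] dwell: s stays 59.0000
seg 6 [245.4°–360°] cycloidal, h=-59: θ=281.2° here. β=35.8, B=114.6. -59·(0.3124 − sin(2π·0.3124)/(2π)) = -9.7532 → s = 49.2468
θ=122.9°: R = R0 + s = 40 + 18.6573 = 58.6573
θ=186.9°: R = R0 + s = 40 + 54.3531 = 94.3531
θ=281.2°: R = R0 + s = 40 + 49.2468 = 89.2468

θ=122.9°: 58.6573
θ=186.9°: 94.3531
θ=281.2°: 89.2468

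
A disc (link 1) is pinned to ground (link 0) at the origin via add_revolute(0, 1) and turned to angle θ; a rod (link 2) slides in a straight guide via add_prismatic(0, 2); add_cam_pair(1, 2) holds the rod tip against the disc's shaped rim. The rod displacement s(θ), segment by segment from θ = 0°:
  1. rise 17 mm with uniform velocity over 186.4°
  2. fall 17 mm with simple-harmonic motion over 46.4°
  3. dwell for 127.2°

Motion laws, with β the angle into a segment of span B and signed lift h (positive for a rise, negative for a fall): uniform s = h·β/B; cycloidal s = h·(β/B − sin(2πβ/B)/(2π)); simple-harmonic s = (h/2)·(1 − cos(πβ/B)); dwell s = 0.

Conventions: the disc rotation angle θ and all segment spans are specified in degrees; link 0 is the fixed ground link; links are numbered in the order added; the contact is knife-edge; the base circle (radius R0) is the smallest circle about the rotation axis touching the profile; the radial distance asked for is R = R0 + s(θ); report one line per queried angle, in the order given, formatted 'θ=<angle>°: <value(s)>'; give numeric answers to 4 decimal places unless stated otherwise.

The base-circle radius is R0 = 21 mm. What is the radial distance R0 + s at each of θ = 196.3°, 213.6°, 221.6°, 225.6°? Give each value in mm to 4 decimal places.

segment 1 (0° to 186.4°, uniform, h = 17) is passed completely: s = 0.0000 + (17) = 17.0000
θ = 196.3° falls in segment 2 (186.4° to 232.8°, simple-harmonic, h = -17): β = 196.3 − 186.4 = 9.9°, B = 46.4°; Δs = -17/2·(1 − cos(π·0.2134)) = -1.8391; s = 17.0000 − 1.8391 = 15.1609
θ = 213.6° falls in segment 2 (186.4° to 232.8°, simple-harmonic, h = -17): β = 213.6 − 186.4 = 27.2°, B = 46.4°; Δs = -17/2·(1 − cos(π·0.5862)) = -10.7740; s = 17.0000 − 10.7740 = 6.2260
θ = 221.6° falls in segment 2 (186.4° to 232.8°, simple-harmonic, h = -17): β = 221.6 − 186.4 = 35.2°, B = 46.4°; Δs = -17/2·(1 − cos(π·0.7586)) = -14.6710; s = 17.0000 − 14.6710 = 2.3290
θ = 225.6° falls in segment 2 (186.4° to 232.8°, simple-harmonic, h = -17): β = 225.6 − 186.4 = 39.2°, B = 46.4°; Δs = -17/2·(1 − cos(π·0.8448)) = -16.0099; s = 17.0000 − 16.0099 = 0.9901
θ=196.3°: R = R0 + s = 21 + 15.1609 = 36.1609
θ=213.6°: R = R0 + s = 21 + 6.2260 = 27.2260
θ=221.6°: R = R0 + s = 21 + 2.3290 = 23.3290
θ=225.6°: R = R0 + s = 21 + 0.9901 = 21.9901

θ=196.3°: 36.1609
θ=213.6°: 27.2260
θ=221.6°: 23.3290
θ=225.6°: 21.9901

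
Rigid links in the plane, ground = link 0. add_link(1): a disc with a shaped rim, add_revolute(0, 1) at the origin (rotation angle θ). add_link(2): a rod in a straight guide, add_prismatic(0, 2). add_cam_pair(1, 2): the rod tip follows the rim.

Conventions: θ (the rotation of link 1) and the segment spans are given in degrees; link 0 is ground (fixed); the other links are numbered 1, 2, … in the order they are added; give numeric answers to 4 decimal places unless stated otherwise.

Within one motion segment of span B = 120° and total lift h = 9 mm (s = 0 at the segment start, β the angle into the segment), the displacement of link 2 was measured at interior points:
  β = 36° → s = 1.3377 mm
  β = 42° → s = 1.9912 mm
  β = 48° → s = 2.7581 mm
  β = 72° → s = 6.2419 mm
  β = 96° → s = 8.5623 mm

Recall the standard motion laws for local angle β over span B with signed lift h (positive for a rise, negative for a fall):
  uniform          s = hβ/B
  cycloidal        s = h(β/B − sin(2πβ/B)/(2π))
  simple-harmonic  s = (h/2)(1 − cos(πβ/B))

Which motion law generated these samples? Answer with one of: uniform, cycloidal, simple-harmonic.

candidates at β/B = r: uniform s = h·r (linear in β); cycloidal s = h·(r − sin(2πr)/(2π)); simple-harmonic s = (h/2)(1 − cos(πr))
β=36°: printed 1.3377 | uniform 2.7000, cycloidal 1.3377, simple-harmonic 1.8550
β=42°: printed 1.9912 | uniform 3.1500, cycloidal 1.9912, simple-harmonic 2.4570
β=48°: printed 2.7581 | uniform 3.6000, cycloidal 2.7581, simple-harmonic 3.1094
β=72°: printed 6.2419 | uniform 5.4000, cycloidal 6.2419, simple-harmonic 5.8906
β=96°: printed 8.5623 | uniform 7.2000, cycloidal 8.5623, simple-harmonic 8.1406
only one law matches every sample → cycloidal

cycloidal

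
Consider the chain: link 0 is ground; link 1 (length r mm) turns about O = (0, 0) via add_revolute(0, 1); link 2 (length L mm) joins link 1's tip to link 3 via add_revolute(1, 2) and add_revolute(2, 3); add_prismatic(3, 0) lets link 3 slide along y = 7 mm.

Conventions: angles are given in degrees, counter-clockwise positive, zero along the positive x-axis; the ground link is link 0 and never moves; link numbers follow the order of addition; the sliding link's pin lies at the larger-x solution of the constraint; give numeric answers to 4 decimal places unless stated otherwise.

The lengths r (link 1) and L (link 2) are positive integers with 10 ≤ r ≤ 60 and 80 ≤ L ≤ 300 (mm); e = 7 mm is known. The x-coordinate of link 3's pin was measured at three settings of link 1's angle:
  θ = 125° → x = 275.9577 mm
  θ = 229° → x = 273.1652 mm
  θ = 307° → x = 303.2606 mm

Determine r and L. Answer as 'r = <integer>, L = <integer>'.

constraint per measurement: (x − r cos θ)² + (r sin θ − e)² = L²
subtracting the θ₁ and θ₂ equations cancels the r² and L² terms:
r = (x₁² − x₂²) / (2[(x₁cos θ₁ + e sin θ₁) − (x₂cos θ₂ + e sin θ₂)]) = 23.9998 → r = 24
L² = (x₁ − r cos θ₁)² + (r sin θ₁ − e)² = 84099.9931 → L = 290.0000 → L = 290
check at θ₃=307°: x = 303.2606 (printed 303.2606) ✓

r = 24, L = 290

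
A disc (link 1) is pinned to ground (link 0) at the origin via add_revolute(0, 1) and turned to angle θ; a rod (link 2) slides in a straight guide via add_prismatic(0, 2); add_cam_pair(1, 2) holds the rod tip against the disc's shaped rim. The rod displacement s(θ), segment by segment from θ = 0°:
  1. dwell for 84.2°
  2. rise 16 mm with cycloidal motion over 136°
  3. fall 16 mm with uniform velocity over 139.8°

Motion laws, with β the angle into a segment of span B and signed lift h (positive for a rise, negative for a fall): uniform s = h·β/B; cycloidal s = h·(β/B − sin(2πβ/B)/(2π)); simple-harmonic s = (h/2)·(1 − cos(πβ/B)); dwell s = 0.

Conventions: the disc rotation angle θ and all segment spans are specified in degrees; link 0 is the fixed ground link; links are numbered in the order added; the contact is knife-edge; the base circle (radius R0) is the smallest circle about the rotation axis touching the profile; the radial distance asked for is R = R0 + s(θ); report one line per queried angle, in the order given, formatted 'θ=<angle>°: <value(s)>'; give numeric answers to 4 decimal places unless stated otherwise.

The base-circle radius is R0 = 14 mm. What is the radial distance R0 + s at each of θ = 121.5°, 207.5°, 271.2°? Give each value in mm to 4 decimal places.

segment 1 (0° to 84.2°, dwell): s unchanged at 0.0000
θ = 121.5° falls in segment 2 (84.2° to 220.2°, cycloidal, h = 16): β = 121.5 − 84.2 = 37.3°, B = 136°; Δs = 16·(0.2743 − sin(2π·0.2743)/(2π)) = 1.8713; s = 0.0000 + 1.8713 = 1.8713
θ = 207.5° falls in segment 2 (84.2° to 220.2°, cycloidal, h = 16): β = 207.5 − 84.2 = 123.3°, B = 136°; Δs = 16·(0.9066 − sin(2π·0.9066)/(2π)) = 15.9157; s = 0.0000 + 15.9157 = 15.9157
segment 2 (84.2° to 220.2°, cycloidal, h = 16) is passed completely: s = 0.0000 + (16) = 16.0000
θ = 271.2° falls in segment 3 (220.2° to 360°, uniform, h = -16): β = 271.2 − 220.2 = 51°, B = 139.8°; Δs = -16·51/139.8 = -5.8369; s = 16.0000 − 5.8369 = 10.1631
θ=121.5°: R = R0 + s = 14 + 1.8713 = 15.8713
θ=207.5°: R = R0 + s = 14 + 15.9157 = 29.9157
θ=271.2°: R = R0 + s = 14 + 10.1631 = 24.1631

θ=121.5°: 15.8713
θ=207.5°: 29.9157
θ=271.2°: 24.1631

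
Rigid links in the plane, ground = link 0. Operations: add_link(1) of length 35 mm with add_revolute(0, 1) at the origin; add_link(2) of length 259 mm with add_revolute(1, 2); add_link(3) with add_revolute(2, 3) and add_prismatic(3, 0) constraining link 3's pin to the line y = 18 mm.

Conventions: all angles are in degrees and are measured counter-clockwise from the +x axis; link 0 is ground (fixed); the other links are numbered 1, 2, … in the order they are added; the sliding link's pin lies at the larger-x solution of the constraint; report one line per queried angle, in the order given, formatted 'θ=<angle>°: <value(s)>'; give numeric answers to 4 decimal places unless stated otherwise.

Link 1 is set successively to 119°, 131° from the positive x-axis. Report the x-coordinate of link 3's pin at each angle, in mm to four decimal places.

geometry: r = 35 mm, L = 259 mm, e = 18 mm
θ=119°: crank pin P = (r cos θ, r sin θ) = (-16.968337, 30.611690)
θ=119°: h = r sin θ − e = 30.611690 − 18 = 12.611690
θ=119°: x = r cos θ + √(L² − h²) = -16.968337 + 258.692762 = 241.724426
θ=131°: crank pin P = (r cos θ, r sin θ) = (-22.962066, 26.414835)
θ=131°: h = r sin θ − e = 26.414835 − 18 = 8.414835
θ=131°: x = r cos θ + √(L² − h²) = -22.962066 + 258.863266 = 235.901200

θ=119°: 241.7244
θ=131°: 235.9012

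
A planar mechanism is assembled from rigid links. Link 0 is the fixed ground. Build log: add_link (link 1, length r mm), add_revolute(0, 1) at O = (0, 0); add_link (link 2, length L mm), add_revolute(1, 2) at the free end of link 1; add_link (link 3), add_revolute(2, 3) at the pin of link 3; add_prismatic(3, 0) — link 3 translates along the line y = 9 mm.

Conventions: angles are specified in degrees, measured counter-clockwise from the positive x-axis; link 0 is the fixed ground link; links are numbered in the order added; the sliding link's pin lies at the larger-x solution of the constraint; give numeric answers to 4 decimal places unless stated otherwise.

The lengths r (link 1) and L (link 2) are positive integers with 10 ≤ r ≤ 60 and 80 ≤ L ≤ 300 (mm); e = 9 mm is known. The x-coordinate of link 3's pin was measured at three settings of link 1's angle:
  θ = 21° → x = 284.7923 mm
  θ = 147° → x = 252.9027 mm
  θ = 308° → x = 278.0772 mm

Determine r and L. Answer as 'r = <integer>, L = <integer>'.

constraint per measurement: (x − r cos θ)² + (r sin θ − e)² = L²
subtracting the θ₁ and θ₂ equations cancels the r² and L² terms:
r = (x₁² − x₂²) / (2[(x₁cos θ₁ + e sin θ₁) − (x₂cos θ₂ + e sin θ₂)]) = 18.0000 → r = 18
L² = (x₁ − r cos θ₁)² + (r sin θ₁ − e)² = 71823.9883 → L = 268.0000 → L = 268
check at θ₃=308°: x = 278.0772 (printed 278.0772) ✓

r = 18, L = 268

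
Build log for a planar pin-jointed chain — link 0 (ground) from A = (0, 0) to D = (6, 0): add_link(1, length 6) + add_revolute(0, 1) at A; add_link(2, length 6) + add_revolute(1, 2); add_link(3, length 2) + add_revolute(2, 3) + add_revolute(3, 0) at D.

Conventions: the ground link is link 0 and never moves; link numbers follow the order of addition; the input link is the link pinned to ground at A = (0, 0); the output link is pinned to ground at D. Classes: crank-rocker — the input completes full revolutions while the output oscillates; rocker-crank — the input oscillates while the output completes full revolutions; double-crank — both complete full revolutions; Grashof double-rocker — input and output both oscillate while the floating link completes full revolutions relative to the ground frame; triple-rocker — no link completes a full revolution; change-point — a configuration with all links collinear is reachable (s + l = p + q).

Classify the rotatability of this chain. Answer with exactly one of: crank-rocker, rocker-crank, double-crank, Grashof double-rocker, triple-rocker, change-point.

lengths: ground=6, input=6, coupler=6, output=2
sorted: s=2 (shortest), l=6 (longest), p+q=12
s + l = 8 vs p + q = 12
s + l < p + q (Grashof) with shortest = output link → rocker-crank

rocker-crank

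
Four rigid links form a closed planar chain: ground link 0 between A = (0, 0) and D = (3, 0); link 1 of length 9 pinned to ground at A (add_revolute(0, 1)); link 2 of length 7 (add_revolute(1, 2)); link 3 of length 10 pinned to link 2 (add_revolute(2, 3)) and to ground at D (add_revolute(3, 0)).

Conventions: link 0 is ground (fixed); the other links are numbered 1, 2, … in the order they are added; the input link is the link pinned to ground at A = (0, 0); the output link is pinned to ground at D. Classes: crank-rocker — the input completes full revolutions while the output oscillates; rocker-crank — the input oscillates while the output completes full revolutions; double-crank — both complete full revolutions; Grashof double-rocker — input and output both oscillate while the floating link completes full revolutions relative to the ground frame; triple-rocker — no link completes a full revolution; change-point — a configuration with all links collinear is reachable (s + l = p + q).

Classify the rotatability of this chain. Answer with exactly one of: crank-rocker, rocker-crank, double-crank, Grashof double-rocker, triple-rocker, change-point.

lengths: ground=3, input=9, coupler=7, output=10
sorted: s=3 (shortest), l=10 (longest), p+q=16
s + l = 13 vs p + q = 16
s + l < p + q (Grashof) with shortest = ground link → double-crank

double-crank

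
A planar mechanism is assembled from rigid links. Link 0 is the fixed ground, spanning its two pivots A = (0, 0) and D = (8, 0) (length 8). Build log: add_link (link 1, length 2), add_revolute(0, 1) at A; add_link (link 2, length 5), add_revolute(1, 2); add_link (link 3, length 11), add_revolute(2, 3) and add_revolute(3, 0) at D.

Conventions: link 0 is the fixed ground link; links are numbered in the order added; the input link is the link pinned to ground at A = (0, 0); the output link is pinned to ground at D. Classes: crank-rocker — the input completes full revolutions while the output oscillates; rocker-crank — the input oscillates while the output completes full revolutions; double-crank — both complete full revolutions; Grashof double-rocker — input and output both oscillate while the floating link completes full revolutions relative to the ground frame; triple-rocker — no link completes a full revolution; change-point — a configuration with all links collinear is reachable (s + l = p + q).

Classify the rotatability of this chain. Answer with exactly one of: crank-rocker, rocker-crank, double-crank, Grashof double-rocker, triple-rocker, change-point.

lengths: ground=8, input=2, coupler=5, output=11
sorted: s=2 (shortest), l=11 (longest), p+q=13
s + l = 13 vs p + q = 13
s + l = p + q → change-point (collinear configuration reachable)

change-point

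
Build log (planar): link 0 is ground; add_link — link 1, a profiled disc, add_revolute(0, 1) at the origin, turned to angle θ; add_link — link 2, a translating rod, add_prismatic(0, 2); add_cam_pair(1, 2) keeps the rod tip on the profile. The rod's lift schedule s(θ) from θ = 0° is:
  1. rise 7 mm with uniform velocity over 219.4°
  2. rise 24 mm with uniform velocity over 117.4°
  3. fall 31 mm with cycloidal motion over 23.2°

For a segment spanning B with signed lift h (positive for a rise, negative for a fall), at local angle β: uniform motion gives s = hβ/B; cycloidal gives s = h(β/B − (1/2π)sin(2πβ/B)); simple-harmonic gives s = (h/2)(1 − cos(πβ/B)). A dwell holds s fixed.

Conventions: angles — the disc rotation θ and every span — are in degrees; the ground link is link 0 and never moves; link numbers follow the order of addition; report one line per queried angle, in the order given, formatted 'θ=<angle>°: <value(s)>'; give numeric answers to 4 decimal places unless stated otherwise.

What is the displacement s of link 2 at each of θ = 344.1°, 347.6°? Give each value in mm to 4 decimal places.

seg 1 [0°–219.4°] uniform, h=7: full span → s += 7 → s = 7.0000
seg 2 [219.4°–336.8°] uniform, h=24: full span → s += 24 → s = 31.0000
seg 3 [336.8°–360°] cycloidal, h=-31: θ=344.1° here. β=7.3, B=23.2. -31·(0.3147 − sin(2π·0.3147)/(2π)) = -5.2221 → s = 25.7779
seg 3 [336.8°–360°] cycloidal, h=-31: θ=347.6° here. β=10.8, B=23.2. -31·(0.4655 − sin(2π·0.4655)/(2π)) = -13.3704 → s = 17.6296

θ=344.1°: 25.7779
θ=347.6°: 17.6296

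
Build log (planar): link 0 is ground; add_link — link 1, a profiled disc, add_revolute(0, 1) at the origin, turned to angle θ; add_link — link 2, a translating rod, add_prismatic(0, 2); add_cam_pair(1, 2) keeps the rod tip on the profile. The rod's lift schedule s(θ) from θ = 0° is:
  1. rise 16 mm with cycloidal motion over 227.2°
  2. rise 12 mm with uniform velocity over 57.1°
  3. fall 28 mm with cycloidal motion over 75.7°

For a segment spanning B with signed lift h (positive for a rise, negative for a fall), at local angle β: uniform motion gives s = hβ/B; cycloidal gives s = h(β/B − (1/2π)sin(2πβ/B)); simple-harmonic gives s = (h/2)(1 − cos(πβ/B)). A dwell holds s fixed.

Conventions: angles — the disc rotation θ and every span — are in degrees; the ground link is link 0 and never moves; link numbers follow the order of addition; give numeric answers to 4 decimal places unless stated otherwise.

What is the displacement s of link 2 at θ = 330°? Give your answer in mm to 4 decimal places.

seg 1 [0°–227.2°] cycloidal, h=16: full span → s += 16 → s = 16.0000
seg 2 [227.2°–284.3°] uniform, h=12: full span → s += 12 → s = 28.0000
seg 3 [284.3°–360°] cycloidal, h=-28: θ=330° here. β=45.7, B=75.7. -28·(0.6037 − sin(2π·0.6037)/(2π)) = -19.6060 → s = 8.3940

8.3940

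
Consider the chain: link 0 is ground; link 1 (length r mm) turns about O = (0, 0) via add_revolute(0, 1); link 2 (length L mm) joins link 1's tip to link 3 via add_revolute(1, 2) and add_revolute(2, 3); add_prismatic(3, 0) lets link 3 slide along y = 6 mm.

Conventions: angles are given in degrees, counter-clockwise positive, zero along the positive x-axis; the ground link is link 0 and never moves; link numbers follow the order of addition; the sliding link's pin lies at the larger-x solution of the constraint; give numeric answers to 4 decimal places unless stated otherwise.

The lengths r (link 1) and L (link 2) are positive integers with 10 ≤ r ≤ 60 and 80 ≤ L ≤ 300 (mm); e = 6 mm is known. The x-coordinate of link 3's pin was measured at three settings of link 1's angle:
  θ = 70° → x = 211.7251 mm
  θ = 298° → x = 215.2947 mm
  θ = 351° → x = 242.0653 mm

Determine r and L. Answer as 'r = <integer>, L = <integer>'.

constraint per measurement: (x − r cos θ)² + (r sin θ − e)² = L²
subtracting the θ₁ and θ₂ equations cancels the r² and L² terms:
r = (x₁² − x₂²) / (2[(x₁cos θ₁ + e sin θ₁) − (x₂cos θ₂ + e sin θ₂)]) = 42.9992 → r = 43
L² = (x₁ − r cos θ₁)² + (r sin θ₁ − e)² = 40000.0112 → L = 200.0000 → L = 200
check at θ₃=351°: x = 242.0653 (printed 242.0653) ✓

r = 43, L = 200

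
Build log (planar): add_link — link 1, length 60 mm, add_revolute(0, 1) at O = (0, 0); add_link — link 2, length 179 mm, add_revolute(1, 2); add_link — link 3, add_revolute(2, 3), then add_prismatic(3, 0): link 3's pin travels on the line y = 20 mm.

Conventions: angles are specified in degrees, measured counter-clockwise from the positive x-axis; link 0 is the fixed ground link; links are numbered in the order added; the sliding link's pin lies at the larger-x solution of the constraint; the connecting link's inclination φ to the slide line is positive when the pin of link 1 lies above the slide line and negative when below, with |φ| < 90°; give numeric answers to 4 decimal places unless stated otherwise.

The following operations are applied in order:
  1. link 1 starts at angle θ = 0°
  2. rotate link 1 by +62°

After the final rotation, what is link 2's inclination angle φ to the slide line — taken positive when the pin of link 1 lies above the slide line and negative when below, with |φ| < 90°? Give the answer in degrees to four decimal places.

geometry: r = 60 mm, L = 179 mm, e = 20 mm; θ starts at 0°
rotate link 1 by +62°: θ ← 0° +62° = 62°
h = r sin θ − e = 52.976856 − 20 = 32.976856
sin φ = h / L = 32.976856 / 179 = 0.18422824
φ = arcsin(0.18422824) = 10.616141°

10.6161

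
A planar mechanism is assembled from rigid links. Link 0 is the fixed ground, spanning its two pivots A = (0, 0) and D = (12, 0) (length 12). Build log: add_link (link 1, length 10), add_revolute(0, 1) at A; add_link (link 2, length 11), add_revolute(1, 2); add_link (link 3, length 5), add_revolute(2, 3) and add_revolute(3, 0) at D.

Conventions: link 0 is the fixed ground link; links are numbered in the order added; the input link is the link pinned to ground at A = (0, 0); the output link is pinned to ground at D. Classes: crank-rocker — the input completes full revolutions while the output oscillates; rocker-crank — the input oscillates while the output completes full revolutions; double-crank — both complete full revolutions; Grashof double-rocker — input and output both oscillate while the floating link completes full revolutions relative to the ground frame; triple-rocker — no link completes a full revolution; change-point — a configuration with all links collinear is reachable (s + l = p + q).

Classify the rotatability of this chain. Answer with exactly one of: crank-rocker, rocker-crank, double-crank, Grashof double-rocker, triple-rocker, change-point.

lengths: ground=12, input=10, coupler=11, output=5
sorted: s=5 (shortest), l=12 (longest), p+q=21
s + l = 17 vs p + q = 21
s + l < p + q (Grashof) with shortest = output link → rocker-crank

rocker-crank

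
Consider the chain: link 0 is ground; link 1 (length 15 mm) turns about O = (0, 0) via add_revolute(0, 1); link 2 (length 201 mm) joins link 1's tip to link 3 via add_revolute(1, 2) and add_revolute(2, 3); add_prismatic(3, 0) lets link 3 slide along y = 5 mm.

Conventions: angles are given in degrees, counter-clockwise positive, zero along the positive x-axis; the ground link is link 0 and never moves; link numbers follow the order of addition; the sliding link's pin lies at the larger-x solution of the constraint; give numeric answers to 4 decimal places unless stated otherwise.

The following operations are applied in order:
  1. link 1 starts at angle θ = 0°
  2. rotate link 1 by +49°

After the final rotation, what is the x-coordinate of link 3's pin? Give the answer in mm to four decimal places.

geometry: r = 15 mm, L = 201 mm, e = 5 mm; θ starts at 0°
rotate link 1 by +49°: θ ← 0° +49° = 49°
crank pin P = (r cos θ, r sin θ) = (9.840885, 11.320644)
h = r sin θ − e = 11.320644 − 5 = 6.320644
x = r cos θ + √(L² − h²) = 9.840885 + 200.900596 = 210.741481

210.7415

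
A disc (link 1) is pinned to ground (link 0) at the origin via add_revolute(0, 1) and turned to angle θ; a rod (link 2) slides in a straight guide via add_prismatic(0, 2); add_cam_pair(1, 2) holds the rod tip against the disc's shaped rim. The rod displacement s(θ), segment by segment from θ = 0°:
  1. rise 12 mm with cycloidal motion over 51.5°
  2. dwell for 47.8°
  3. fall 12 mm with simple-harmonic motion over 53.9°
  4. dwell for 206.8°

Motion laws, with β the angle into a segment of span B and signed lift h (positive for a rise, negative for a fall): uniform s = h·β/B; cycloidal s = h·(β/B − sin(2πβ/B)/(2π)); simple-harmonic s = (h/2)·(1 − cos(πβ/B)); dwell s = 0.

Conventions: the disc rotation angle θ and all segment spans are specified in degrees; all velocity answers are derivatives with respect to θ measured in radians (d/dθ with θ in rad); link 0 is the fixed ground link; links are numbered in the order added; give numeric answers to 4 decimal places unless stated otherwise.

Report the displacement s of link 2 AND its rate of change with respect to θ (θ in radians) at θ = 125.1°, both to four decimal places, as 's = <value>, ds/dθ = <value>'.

segment 1 (0° to 51.5°, cycloidal, h = 12) is passed completely: s = 0.0000 + (12) = 12.0000
segment 2 (51.5° to 99.3°, dwell): s unchanged at 12.0000
θ = 125.1° falls in segment 3 (99.3° to 153.2°, simple-harmonic, h = -12): β = 125.1 − 99.3 = 25.8°, B = 53.9°; Δs = -12/2·(1 − cos(π·0.4787)) = -5.5981; s = 12.0000 − 5.5981 = 6.4019
velocity in seg [99.3°–153.2°] (simple-harmonic), θ in radians: β = 25.8° = 0.4503 rad, B = 53.9° = 0.9407 rad; ds/dθ = (πh/(2B)) sin(πβ/B) = (π·(-12)/(2·0.9407)) sin(π·0.4787) = -19.992111 mm/rad

s = 6.4019, ds/dθ = -19.9921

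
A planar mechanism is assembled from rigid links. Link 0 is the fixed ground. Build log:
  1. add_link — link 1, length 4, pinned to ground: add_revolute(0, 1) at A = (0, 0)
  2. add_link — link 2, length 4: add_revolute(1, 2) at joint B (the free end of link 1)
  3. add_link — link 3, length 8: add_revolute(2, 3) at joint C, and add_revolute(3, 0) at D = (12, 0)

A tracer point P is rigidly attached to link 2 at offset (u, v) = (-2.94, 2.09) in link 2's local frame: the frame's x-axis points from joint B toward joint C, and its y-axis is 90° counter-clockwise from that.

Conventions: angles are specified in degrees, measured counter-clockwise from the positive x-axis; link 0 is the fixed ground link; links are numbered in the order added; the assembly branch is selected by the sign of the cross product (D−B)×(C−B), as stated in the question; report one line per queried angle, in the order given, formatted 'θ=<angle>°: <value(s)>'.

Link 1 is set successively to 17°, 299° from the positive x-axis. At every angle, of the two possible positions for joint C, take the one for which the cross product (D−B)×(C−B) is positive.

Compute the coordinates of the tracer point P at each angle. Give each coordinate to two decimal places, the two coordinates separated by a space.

A=(0,0), D=(12.00,0)
θ=17°: B = A + 4.00·(cos17°, sin17°) = (3.8252, 1.1695)
θ=17°: |BD| = 8.2580
θ=17°: circle(B,4.00) ∩ circle(D,8.00): a=1.2227, h=3.8085
θ=17°:   candidates: C₊=(5.5750,4.7665) cross=31.451; C₋=(4.4963,-2.7738) cross=-31.451
θ=17°:   branch + wants cross > 0 → take C=(5.5750,4.7665) (cross=31.451)
θ=17°: ex = (C−B)/|BC| = (0.4374,0.8992); ey = (-0.8992,0.4374)
θ=17°: P = B + -2.94·ex + 2.09·ey = (0.6597,-0.5600)
θ=299°: B = A + 4.00·(cos299°, sin299°) = (1.9392, -3.4985)
θ=299°: |BD| = 10.6517
θ=299°: circle(B,4.00) ∩ circle(D,8.00): a=3.0727, h=2.5610
θ=299°:   candidates: C₊=(4.0003,-0.0704) cross=27.279; C₋=(5.6826,-4.9082) cross=-27.279
θ=299°:   branch + wants cross > 0 → take C=(4.0003,-0.0704) (cross=27.279)
θ=299°: ex = (C−B)/|BC| = (0.5153,0.8570); ey = (-0.8570,0.5153)
θ=299°: P = B + -2.94·ex + 2.09·ey = (-1.3668,-4.9412)

θ=17°: 0.66 -0.56
θ=299°: -1.37 -4.94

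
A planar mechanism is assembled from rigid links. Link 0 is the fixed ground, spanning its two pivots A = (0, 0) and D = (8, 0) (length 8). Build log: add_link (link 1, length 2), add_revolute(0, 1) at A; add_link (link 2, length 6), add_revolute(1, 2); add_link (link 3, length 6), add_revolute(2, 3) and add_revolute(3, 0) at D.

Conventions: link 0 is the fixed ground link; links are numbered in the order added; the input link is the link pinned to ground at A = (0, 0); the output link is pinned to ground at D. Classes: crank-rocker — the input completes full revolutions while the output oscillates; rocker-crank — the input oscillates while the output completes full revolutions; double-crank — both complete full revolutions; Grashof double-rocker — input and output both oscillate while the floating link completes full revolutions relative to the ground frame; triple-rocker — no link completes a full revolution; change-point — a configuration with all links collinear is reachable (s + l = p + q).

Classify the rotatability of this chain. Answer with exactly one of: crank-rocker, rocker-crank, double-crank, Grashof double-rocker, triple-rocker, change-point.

lengths: ground=8, input=2, coupler=6, output=6
sorted: s=2 (shortest), l=8 (longest), p+q=12
s + l = 10 vs p + q = 12
s + l < p + q (Grashof) with shortest = input link → crank-rocker

crank-rocker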